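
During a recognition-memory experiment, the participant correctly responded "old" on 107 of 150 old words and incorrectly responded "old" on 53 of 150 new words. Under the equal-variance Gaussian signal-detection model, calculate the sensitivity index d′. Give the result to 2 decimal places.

H = 107/150 = 0.7133
FA = 53/150 = 0.3533
z(H) = z(0.7133) = 0.563
z(FA) = z(0.3533) = -0.376
d' = z(H) − z(FA) = 0.563 − (-0.376) = 0.939

d′ = 0.94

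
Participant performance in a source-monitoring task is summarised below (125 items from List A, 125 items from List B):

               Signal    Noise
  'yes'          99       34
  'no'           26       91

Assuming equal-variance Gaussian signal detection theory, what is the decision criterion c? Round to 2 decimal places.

H = 99/125 = 0.7920
FA = 34/125 = 0.2720
Φ⁻¹(H) = 0.813
Φ⁻¹(FA) = -0.607
c = −½·[z(H) + z(FA)] = −0.5 × (0.813 + (-0.607)) = -0.103

c = -0.10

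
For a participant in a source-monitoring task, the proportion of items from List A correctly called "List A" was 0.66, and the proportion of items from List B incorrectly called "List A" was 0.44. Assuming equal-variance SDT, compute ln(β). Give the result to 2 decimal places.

z(0.66) = 0.412, z(0.44) = -0.151
ln β = −½·[z(H)² − z(FA)²] = −0.5 × (0.170 − 0.023) = -0.0735

ln β = -0.07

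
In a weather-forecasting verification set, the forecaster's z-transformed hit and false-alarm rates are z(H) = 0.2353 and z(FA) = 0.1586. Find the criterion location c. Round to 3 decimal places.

c = -0.197

c = −½·[z(H) + z(FA)] = −½·(0.2353 + 0.1586) = -0.19695
c < 0: the forecaster has a liberal response bias.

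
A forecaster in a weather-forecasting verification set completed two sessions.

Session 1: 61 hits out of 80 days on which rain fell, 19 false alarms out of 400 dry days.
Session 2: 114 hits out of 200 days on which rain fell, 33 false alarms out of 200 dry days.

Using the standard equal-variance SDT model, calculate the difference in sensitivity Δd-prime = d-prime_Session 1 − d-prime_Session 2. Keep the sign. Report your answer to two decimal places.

Session 1: z(0.7625) = 0.714, z(0.0475) = -1.670, d' = 2.384
Session 2: z(0.5700) = 0.176, z(0.1650) = -0.974, d' = 1.150
Δd' = d'_Session 1 − d'_Session 2 = 2.384 − 1.150 = 1.234
Session 1 has the higher sensitivity.

Δd-prime = 1.23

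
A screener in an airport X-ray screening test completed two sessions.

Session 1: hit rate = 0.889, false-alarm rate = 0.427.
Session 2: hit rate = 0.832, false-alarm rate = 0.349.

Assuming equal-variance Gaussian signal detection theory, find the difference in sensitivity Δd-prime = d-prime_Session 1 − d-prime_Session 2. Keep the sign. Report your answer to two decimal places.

Δd-prime = 0.06

Session 1: z(0.889) = 1.221, z(0.427) = -0.184, d' = 1.405
Session 2: z(0.832) = 0.962, z(0.349) = -0.388, d' = 1.350
Δd' = d'_Session 1 − d'_Session 2 = 1.405 − 1.350 = 0.055
Session 1 has the higher sensitivity.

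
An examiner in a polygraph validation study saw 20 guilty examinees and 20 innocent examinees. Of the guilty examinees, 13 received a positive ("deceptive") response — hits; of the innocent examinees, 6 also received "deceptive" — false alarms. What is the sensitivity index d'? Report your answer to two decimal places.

d' = 0.91

H = 13/20 = 0.6500
FA = 6/20 = 0.3000
Φ⁻¹(H) = Φ⁻¹(0.6500) = 0.3853
Φ⁻¹(FA) = Φ⁻¹(0.3000) = -0.5244
d' = z(H) − z(FA) = 0.3853 − (-0.5244) = 0.9097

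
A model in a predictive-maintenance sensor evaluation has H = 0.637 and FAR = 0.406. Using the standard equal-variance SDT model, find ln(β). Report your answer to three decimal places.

Φ⁻¹(0.637) = 0.3505, Φ⁻¹(0.406) = -0.2378
ln β = −½·[z(H)² − z(FA)²] = −0.5 × (0.1229 − 0.0565) = -0.0332

ln β = -0.033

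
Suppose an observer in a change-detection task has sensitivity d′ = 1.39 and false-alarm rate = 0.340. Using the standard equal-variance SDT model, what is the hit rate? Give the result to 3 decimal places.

z(false-alarm rate) = z(0.340) = -0.4125
z(H) = z(FA) + d' = -0.4125 + 1.39 = 0.9775
hit rate = Φ(0.9775) = 0.8358

hit rate = 0.836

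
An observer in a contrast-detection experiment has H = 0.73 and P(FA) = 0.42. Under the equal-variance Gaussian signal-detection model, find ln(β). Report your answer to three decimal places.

ln β = -0.167

Φ⁻¹(H) = 0.6128
Φ⁻¹(FA) = -0.2019
ln β = −½·[z(H)² − z(FA)²] = −0.5 × (0.3755 − 0.0408) = -0.16735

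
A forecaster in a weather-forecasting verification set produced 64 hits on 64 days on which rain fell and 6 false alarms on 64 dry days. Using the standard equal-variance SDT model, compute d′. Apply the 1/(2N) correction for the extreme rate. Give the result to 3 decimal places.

The hit rate is 64/64 = 1, so apply the 1/(2N) correction: H → 1 − 1/(2·64) = 0.99219.
z(H) = z(0.99219) = 2.4177
z(FA) = z(0.09375) = -1.3180
d' = 2.4177 − (-1.3180) = 3.7357

d′ = 3.736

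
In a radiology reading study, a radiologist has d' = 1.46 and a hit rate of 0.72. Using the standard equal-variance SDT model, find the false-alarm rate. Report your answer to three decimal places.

false-alarm rate = 0.190

z(hit rate) = z(0.72) = 0.5828
z(FA) = z(H) − d' = 0.5828 − 1.46 = -0.8772
false-alarm rate = Φ(-0.8772) = 0.1902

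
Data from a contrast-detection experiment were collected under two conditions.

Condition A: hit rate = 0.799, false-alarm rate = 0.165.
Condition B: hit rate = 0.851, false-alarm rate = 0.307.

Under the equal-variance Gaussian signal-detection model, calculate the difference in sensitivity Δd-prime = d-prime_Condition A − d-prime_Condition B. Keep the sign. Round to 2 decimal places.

Condition A: z(0.799) = 0.838, z(0.165) = -0.974, d' = 1.812
Condition B: z(0.851) = 1.041, z(0.307) = -0.504, d' = 1.545
Δd' = d'_Condition A − d'_Condition B = 1.812 − 1.545 = 0.267
Condition A has the higher sensitivity.

Δd-prime = 0.27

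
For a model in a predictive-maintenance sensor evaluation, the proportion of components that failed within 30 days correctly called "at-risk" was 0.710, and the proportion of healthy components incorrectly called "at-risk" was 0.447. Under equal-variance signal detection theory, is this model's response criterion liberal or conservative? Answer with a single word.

z(H) = 0.553, z(FA) = -0.133
c = −½·(z(H) + z(FA)) = -0.210
c < 0 → liberal criterion (biased toward responding “yes”).

liberal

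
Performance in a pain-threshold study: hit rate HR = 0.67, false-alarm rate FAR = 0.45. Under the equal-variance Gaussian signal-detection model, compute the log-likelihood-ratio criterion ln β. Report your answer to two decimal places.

z(H) = 0.440
z(FA) = -0.126
ln β = −½·[z(H)² − z(FA)²] = −0.5 × (0.194 − 0.016) = -0.089

ln β = -0.09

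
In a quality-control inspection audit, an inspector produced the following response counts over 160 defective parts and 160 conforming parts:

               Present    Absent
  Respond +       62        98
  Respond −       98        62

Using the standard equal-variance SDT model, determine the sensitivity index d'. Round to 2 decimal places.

H = 62/160 = 0.3875
FA = 98/160 = 0.6125
Φ⁻¹(H) = -0.286
Φ⁻¹(FA) = 0.286
d' = z(H) − z(FA) = -0.286 − 0.286 = -0.572

d' = -0.57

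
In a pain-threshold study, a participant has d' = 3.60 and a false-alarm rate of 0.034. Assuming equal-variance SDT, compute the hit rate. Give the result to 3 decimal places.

hit rate = 0.962

z(false-alarm rate) = z(0.034) = -1.8250
z(H) = z(FA) + d' = -1.8250 + 3.60 = 1.7750
hit rate = Φ(1.7750) = 0.9621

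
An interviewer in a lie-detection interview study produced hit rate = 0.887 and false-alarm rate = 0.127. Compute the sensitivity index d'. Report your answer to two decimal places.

d' = 2.35

z(H) = z(0.887) = 1.2107
z(FA) = z(0.127) = -1.1407
d' = z(H) − z(FA) = 1.2107 − (-1.1407) = 2.3514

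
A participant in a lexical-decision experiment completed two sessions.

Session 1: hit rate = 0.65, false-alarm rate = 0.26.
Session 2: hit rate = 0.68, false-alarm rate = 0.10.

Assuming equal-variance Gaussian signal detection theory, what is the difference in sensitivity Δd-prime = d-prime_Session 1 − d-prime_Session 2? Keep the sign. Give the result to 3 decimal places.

Session 1: z(0.65) = 0.3853, z(0.26) = -0.6433, d' = 1.0286
Session 2: z(0.68) = 0.4677, z(0.10) = -1.2816, d' = 1.7493
Δd' = d'_Session 1 − d'_Session 2 = 1.0286 − 1.7493 = -0.7207
Session 2 has the higher sensitivity.

Δd-prime = -0.721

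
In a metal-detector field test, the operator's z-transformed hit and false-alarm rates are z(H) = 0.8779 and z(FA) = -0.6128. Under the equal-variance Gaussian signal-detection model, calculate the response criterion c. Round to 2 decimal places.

c = -0.13

c = −½·[z(H) + z(FA)] = −½·(0.8779 + (-0.6128)) = -0.13255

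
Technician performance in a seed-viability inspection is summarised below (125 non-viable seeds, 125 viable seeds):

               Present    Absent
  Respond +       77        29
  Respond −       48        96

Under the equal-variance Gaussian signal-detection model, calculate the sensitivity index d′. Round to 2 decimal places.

H = 77/125 = 0.6160
FA = 29/125 = 0.2320
Φ⁻¹(0.6160) = 0.2950, Φ⁻¹(0.2320) = -0.7323
d' = z(H) − z(FA) = 0.2950 − (-0.7323) = 1.0273

d′ = 1.03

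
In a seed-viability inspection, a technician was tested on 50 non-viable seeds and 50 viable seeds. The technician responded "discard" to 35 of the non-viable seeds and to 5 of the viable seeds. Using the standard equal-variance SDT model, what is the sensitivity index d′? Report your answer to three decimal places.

H = 35/50 = 0.7000
FA = 5/50 = 0.1000
z(H) = 0.5244
z(FA) = -1.2816
d' = z(H) − z(FA) = 0.5244 − (-1.2816) = 1.8060

d′ = 1.806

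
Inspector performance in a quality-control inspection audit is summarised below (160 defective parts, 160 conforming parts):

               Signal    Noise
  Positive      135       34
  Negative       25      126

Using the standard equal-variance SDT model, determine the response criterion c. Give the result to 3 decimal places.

c = -0.106

H = 135/160 = 0.8438
FA = 34/160 = 0.2125
z(0.8438) = 1.0102, z(0.2125) = -0.7978
c = −½·[z(H) + z(FA)] = −0.5 × (1.0102 + (-0.7978)) = -0.1062
c < 0: the inspector has a liberal response bias.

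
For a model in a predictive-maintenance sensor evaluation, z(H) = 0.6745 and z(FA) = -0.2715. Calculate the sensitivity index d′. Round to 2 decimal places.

d′ = 0.95

d' = z(H) − z(FA) = 0.6745 − (-0.2715) = 0.9460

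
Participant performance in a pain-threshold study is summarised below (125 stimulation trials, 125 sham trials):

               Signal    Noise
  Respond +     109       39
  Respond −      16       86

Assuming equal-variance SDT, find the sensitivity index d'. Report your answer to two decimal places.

d' = 1.63

H = 109/125 = 0.8720
FA = 39/125 = 0.3120
z(0.8720) = 1.1359, z(0.3120) = -0.4902
d' = z(H) − z(FA) = 1.1359 − (-0.4902) = 1.6261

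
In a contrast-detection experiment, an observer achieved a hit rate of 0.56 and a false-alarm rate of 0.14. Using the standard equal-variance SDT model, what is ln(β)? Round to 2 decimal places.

ln β = 0.57

Φ⁻¹(0.56) = 0.151, Φ⁻¹(0.14) = -1.080
ln β = −½·[z(H)² − z(FA)²] = −0.5 × (0.023 − 1.166) = 0.5715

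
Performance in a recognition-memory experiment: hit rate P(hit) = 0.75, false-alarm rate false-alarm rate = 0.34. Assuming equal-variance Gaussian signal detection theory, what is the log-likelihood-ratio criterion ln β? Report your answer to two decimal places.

Φ⁻¹(0.75) = 0.674, Φ⁻¹(0.34) = -0.412
ln β = −½·[z(H)² − z(FA)²] = −0.5 × (0.454 − 0.170) = -0.142

ln β = -0.14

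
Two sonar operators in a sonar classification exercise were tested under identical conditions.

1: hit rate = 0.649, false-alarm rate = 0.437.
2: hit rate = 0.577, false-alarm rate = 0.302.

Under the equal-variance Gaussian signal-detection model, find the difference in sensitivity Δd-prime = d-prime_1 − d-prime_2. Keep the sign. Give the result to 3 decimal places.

1: z(0.649) = 0.3826, z(0.437) = -0.1586, d' = 0.5412
2: z(0.577) = 0.1942, z(0.302) = -0.5187, d' = 0.7129
Δd' = d'_1 − d'_2 = 0.5412 − 0.7129 = -0.1717
2 has the higher sensitivity.

Δd-prime = -0.172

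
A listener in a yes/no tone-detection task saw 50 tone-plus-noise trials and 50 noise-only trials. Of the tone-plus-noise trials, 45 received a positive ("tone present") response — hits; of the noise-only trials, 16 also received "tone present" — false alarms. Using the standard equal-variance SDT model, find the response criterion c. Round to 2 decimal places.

H = 45/50 = 0.9000
FA = 16/50 = 0.3200
z(H) = z(0.9000) = 1.282
z(FA) = z(0.3200) = -0.468
c = −½·[z(H) + z(FA)] = −0.5 × (1.282 + (-0.468)) = -0.407

c = -0.41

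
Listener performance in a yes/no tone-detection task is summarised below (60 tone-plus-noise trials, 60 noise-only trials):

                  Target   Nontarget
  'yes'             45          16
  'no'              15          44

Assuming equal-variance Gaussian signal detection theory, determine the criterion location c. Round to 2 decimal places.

H = 45/60 = 0.7500
FA = 16/60 = 0.2667
z(H) = z(0.7500) = 0.674
z(FA) = z(0.2667) = -0.623
c = −½·[z(H) + z(FA)] = −0.5 × (0.674 + (-0.623)) = -0.0255

c = -0.03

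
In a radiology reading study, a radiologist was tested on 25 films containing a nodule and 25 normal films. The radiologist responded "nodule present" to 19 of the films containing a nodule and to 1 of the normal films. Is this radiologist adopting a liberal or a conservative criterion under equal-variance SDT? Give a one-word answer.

z(H) = 0.706, z(FA) = -1.751
c = −½·(z(H) + z(FA)) = 0.5225
c > 0 → conservative criterion (biased toward responding “no”).

conservative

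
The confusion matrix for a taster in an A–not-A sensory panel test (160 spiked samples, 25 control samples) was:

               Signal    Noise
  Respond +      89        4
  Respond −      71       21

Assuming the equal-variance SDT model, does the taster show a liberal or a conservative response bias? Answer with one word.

conservative

z(H) = 0.141, z(FA) = -0.994
c = −½·(z(H) + z(FA)) = 0.4265
c > 0 → conservative criterion (biased toward responding “no”).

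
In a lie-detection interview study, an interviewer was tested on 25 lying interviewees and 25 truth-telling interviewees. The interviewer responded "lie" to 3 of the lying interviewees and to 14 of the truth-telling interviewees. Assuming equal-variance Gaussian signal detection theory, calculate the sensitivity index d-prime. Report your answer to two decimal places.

H = 3/25 = 0.1200
FA = 14/25 = 0.5600
Φ⁻¹(H) = -1.175
Φ⁻¹(FA) = 0.151
d' = z(H) − z(FA) = -1.175 − 0.151 = -1.326

d-prime = -1.33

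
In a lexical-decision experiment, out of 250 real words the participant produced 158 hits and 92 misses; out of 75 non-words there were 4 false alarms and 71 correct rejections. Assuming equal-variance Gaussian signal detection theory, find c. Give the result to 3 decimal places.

H = 158/250 = 0.6320
FA = 4/75 = 0.0533
Φ⁻¹(H) = 0.3372
Φ⁻¹(FA) = -1.6137
c = −½·[z(H) + z(FA)] = −0.5 × (0.3372 + (-1.6137)) = 0.63825
c > 0: the participant has a conservative response bias.

c = 0.638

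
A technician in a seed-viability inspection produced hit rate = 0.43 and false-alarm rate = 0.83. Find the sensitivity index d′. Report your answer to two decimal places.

d′ = -1.13

z(0.43) = -0.176, z(0.83) = 0.954
d' = z(H) − z(FA) = -0.176 − 0.954 = -1.130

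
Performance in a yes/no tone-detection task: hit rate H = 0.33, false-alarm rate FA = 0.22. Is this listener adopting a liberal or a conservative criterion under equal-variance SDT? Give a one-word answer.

conservative

z(H) = -0.440, z(FA) = -0.772
c = −½·(z(H) + z(FA)) = 0.606
c > 0 → conservative criterion (biased toward responding “no”).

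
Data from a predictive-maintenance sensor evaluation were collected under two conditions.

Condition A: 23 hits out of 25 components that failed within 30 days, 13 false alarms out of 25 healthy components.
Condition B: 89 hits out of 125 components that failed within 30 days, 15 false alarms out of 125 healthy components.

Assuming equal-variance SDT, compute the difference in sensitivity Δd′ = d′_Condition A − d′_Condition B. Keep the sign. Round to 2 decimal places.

Condition A: z(0.9200) = 1.405, z(0.5200) = 0.050, d' = 1.355
Condition B: z(0.7120) = 0.559, z(0.1200) = -1.175, d' = 1.734
Δd' = d'_Condition A − d'_Condition B = 1.355 − 1.734 = -0.379
Condition B has the higher sensitivity.

Δd′ = -0.38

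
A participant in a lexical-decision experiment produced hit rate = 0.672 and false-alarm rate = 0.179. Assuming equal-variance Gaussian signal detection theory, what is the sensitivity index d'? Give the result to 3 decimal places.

d' = 1.365

Φ⁻¹(H) = Φ⁻¹(0.672) = 0.4454
Φ⁻¹(FA) = Φ⁻¹(0.179) = -0.9192
d' = z(H) − z(FA) = 0.4454 − (-0.9192) = 1.3646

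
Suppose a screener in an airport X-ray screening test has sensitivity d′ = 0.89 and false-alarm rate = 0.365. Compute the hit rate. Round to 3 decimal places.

z(false-alarm rate) = z(0.365) = -0.3451
z(H) = z(FA) + d' = -0.3451 + 0.89 = 0.5449
hit rate = Φ(0.5449) = 0.7071

hit rate = 0.707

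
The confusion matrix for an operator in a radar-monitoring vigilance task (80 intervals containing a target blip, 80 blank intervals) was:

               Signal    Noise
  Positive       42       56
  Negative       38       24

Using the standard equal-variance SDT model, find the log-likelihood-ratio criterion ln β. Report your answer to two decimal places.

H = 42/80 = 0.5250
FA = 56/80 = 0.7000
Φ⁻¹(H) = Φ⁻¹(0.5250) = 0.063
Φ⁻¹(FA) = Φ⁻¹(0.7000) = 0.524
ln β = −½·[z(H)² − z(FA)²] = −0.5 × (0.004 − 0.275) = 0.1355

ln β = 0.14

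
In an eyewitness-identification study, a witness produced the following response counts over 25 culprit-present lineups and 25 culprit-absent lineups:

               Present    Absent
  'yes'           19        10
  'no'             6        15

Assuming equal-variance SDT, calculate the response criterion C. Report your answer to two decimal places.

H = 19/25 = 0.7600
FA = 10/25 = 0.4000
z(H) = 0.706
z(FA) = -0.253
c = −½·[z(H) + z(FA)] = −0.5 × (0.706 + (-0.253)) = -0.2265

C = -0.23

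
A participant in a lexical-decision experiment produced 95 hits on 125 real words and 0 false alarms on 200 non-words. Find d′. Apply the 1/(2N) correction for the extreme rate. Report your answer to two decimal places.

The false-alarm rate is 0/200 = 0, so apply the 1/(2N) correction: FA → 1/(2·200) = 0.00250.
z(H) = z(0.76000) = 0.706
z(FA) = z(0.00250) = -2.807
d' = 0.706 − (-2.807) = 3.513

d′ = 3.51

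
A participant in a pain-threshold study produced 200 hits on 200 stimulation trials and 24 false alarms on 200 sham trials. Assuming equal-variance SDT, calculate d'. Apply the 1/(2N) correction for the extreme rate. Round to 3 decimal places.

The hit rate is 200/200 = 1, so apply the 1/(2N) correction: H → 1 − 1/(2·200) = 0.99750.
z(H) = z(0.99750) = 2.8070
z(FA) = z(0.12000) = -1.1750
d' = 2.8070 − (-1.1750) = 3.9820

d' = 3.982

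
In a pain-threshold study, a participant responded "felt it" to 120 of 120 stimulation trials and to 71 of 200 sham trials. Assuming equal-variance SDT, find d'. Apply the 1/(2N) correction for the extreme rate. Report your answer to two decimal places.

d' = 3.01

The hit rate is 120/120 = 1, so apply the 1/(2N) correction: H → 1 − 1/(2·120) = 0.99583.
z(H) = z(0.99583) = 2.638
z(FA) = z(0.35500) = -0.372
d' = 2.638 − (-0.372) = 3.010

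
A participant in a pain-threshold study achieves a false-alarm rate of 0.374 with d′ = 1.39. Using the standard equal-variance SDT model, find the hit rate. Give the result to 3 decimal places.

hit rate = 0.857

z(false-alarm rate) = z(0.374) = -0.3213
z(H) = z(FA) + d' = -0.3213 + 1.39 = 1.0687
hit rate = Φ(1.0687) = 0.8574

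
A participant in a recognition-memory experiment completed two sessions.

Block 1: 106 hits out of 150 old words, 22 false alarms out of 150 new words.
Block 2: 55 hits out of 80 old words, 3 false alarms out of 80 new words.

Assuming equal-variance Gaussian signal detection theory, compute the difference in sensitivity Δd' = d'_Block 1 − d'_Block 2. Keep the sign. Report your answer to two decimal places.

Block 1: z(0.7067) = 0.544, z(0.1467) = -1.051, d' = 1.595
Block 2: z(0.6875) = 0.489, z(0.0375) = -1.780, d' = 2.269
Δd' = d'_Block 1 − d'_Block 2 = 1.595 − 2.269 = -0.674
Block 2 has the higher sensitivity.

Δd' = -0.67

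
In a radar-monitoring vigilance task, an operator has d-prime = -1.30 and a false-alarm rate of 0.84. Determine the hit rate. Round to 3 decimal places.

hit rate = 0.380

z(false-alarm rate) = z(0.84) = 0.9945
z(H) = z(FA) + d' = 0.9945 + (-1.30) = -0.3055
hit rate = Φ(-0.3055) = 0.3800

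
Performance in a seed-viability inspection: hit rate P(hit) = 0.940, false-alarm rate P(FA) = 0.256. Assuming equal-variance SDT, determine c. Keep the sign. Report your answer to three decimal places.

z(H) = 1.5548
z(FA) = -0.6557
c = −½·[z(H) + z(FA)] = −0.5 × (1.5548 + (-0.6557)) = -0.44955
c < 0: the technician has a liberal response bias.

c = -0.450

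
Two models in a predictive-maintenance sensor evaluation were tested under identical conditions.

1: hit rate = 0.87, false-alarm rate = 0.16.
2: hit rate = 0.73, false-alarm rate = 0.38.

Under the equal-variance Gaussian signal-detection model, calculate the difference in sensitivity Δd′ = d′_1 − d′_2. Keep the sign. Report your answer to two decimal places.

1: z(0.87) = 1.126, z(0.16) = -0.994, d' = 2.120
2: z(0.73) = 0.613, z(0.38) = -0.305, d' = 0.918
Δd' = d'_1 − d'_2 = 2.120 − 0.918 = 1.202
1 has the higher sensitivity.

Δd′ = 1.20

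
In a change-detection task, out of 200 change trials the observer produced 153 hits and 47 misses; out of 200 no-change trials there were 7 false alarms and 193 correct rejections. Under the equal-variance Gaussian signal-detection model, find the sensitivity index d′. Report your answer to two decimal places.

d′ = 2.53

H = 153/200 = 0.7650
FA = 7/200 = 0.0350
Φ⁻¹(0.7650) = 0.722, Φ⁻¹(0.0350) = -1.812
d' = z(H) − z(FA) = 0.722 − (-1.812) = 2.534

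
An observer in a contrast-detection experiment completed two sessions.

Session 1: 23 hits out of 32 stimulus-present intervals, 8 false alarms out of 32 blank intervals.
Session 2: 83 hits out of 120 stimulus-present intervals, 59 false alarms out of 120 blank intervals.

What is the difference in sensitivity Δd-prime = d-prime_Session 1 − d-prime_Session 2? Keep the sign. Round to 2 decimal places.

Session 1: z(0.7188) = 0.579, z(0.2500) = -0.674, d' = 1.253
Session 2: z(0.6917) = 0.501, z(0.4917) = -0.021, d' = 0.522
Δd' = d'_Session 1 − d'_Session 2 = 1.253 − 0.522 = 0.731
Session 1 has the higher sensitivity.

Δd-prime = 0.73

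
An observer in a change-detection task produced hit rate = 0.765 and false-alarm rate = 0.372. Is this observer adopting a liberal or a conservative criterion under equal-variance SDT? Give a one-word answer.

liberal

z(H) = 0.722, z(FA) = -0.327
c = −½·(z(H) + z(FA)) = -0.1975
c < 0 → liberal criterion (biased toward responding “yes”).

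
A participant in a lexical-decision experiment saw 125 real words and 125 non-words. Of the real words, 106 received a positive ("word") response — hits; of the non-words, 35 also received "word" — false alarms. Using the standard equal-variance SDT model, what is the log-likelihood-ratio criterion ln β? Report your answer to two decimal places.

ln β = -0.36

H = 106/125 = 0.8480
FA = 35/125 = 0.2800
Φ⁻¹(0.8480) = 1.028, Φ⁻¹(0.2800) = -0.583
ln β = −½·[z(H)² − z(FA)²] = −0.5 × (1.057 − 0.340) = -0.3585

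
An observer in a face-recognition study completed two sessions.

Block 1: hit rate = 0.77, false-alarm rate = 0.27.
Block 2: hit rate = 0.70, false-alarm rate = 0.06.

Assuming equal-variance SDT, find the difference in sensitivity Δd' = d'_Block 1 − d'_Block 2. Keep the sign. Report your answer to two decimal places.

Δd' = -0.73

Block 1: z(0.77) = 0.739, z(0.27) = -0.613, d' = 1.352
Block 2: z(0.70) = 0.524, z(0.06) = -1.555, d' = 2.079
Δd' = d'_Block 1 − d'_Block 2 = 1.352 − 2.079 = -0.727
Block 2 has the higher sensitivity.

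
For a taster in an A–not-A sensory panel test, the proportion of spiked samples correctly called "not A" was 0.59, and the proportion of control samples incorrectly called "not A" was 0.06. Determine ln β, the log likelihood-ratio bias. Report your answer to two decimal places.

z(0.59) = 0.228, z(0.06) = -1.555
ln β = −½·[z(H)² − z(FA)²] = −0.5 × (0.052 − 2.418) = 1.183

ln β = 1.18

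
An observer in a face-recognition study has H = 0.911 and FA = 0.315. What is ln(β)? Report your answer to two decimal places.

ln β = -0.79

z(H) = z(0.911) = 1.347
z(FA) = z(0.315) = -0.482
ln β = −½·[z(H)² − z(FA)²] = −0.5 × (1.814 − 0.232) = -0.791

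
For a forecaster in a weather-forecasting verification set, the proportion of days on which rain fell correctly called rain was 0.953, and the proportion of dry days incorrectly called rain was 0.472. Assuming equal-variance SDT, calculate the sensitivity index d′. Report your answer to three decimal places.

z(H) = z(0.953) = 1.6747
z(FA) = z(0.472) = -0.0702
d' = z(H) − z(FA) = 1.6747 − (-0.0702) = 1.7449

d′ = 1.745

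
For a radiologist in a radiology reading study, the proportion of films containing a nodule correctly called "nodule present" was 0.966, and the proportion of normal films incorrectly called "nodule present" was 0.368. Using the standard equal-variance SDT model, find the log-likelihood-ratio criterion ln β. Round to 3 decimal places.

ln β = -1.608

Φ⁻¹(0.966) = 1.8250, Φ⁻¹(0.368) = -0.3372
ln β = −½·[z(H)² − z(FA)²] = −0.5 × (3.3306 − 0.1137) = -1.60845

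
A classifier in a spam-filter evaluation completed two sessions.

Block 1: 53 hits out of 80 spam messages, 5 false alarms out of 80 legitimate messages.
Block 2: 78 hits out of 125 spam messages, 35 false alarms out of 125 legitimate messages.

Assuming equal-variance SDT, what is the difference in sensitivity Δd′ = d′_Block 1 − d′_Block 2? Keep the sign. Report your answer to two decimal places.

Block 1: z(0.6625) = 0.419, z(0.0625) = -1.534, d' = 1.953
Block 2: z(0.6240) = 0.316, z(0.2800) = -0.583, d' = 0.899
Δd' = d'_Block 1 − d'_Block 2 = 1.953 − 0.899 = 1.054
Block 1 has the higher sensitivity.

Δd′ = 1.05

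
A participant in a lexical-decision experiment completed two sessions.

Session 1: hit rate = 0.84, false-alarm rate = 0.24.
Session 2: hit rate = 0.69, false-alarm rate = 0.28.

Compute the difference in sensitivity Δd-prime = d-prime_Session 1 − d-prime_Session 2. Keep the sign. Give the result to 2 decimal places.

Δd-prime = 0.62

Session 1: z(0.84) = 0.994, z(0.24) = -0.706, d' = 1.700
Session 2: z(0.69) = 0.496, z(0.28) = -0.583, d' = 1.079
Δd' = d'_Session 1 − d'_Session 2 = 1.700 − 1.079 = 0.621
Session 1 has the higher sensitivity.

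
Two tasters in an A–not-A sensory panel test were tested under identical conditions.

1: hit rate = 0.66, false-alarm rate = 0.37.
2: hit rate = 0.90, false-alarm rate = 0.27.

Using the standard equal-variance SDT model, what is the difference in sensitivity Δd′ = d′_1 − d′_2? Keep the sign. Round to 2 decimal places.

1: z(0.66) = 0.412, z(0.37) = -0.332, d' = 0.744
2: z(0.90) = 1.282, z(0.27) = -0.613, d' = 1.895
Δd' = d'_1 − d'_2 = 0.744 − 1.895 = -1.151
2 has the higher sensitivity.

Δd′ = -1.15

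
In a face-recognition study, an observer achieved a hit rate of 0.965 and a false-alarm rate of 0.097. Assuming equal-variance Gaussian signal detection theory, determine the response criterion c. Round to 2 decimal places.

z(0.965) = 1.812, z(0.097) = -1.299
c = −½·[z(H) + z(FA)] = −0.5 × (1.812 + (-1.299)) = -0.2565

c = -0.26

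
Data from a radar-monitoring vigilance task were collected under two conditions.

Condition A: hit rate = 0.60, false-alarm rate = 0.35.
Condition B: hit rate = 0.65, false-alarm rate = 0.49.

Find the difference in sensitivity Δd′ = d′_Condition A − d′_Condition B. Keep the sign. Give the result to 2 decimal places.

Condition A: z(0.60) = 0.253, z(0.35) = -0.385, d' = 0.638
Condition B: z(0.65) = 0.385, z(0.49) = -0.025, d' = 0.410
Δd' = d'_Condition A − d'_Condition B = 0.638 − 0.410 = 0.228
Condition A has the higher sensitivity.

Δd′ = 0.23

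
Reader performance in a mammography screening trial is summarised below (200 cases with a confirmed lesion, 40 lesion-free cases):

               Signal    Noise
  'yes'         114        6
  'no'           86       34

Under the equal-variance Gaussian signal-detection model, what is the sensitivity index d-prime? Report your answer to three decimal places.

d-prime = 1.213

H = 114/200 = 0.5700
FA = 6/40 = 0.1500
z(H) = z(0.5700) = 0.1764
z(FA) = z(0.1500) = -1.0364
d' = z(H) − z(FA) = 0.1764 − (-1.0364) = 1.2128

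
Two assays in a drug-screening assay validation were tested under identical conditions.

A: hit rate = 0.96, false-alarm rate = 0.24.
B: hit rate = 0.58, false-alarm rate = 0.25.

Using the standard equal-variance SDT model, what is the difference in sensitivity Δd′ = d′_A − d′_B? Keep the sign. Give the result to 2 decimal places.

Δd′ = 1.58

A: z(0.96) = 1.751, z(0.24) = -0.706, d' = 2.457
B: z(0.58) = 0.202, z(0.25) = -0.674, d' = 0.876
Δd' = d'_A − d'_B = 2.457 − 0.876 = 1.581
A has the higher sensitivity.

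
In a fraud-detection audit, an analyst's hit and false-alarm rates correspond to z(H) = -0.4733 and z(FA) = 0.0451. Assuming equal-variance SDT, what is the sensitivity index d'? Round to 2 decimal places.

d' = z(H) − z(FA) = -0.4733 − 0.0451 = -0.5184

d' = -0.52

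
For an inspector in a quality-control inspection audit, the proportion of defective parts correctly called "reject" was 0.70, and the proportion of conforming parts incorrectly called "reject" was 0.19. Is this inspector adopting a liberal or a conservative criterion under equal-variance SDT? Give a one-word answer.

z(H) = 0.524, z(FA) = -0.878
c = −½·(z(H) + z(FA)) = 0.177
c > 0 → conservative criterion (biased toward responding “no”).

conservative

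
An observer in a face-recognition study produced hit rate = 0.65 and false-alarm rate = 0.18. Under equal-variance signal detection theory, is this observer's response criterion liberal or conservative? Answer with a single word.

z(H) = 0.385, z(FA) = -0.915
c = −½·(z(H) + z(FA)) = 0.265
c > 0 → conservative criterion (biased toward responding “no”).

conservative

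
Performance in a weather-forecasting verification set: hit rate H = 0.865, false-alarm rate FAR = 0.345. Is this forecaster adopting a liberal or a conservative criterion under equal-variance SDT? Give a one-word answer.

z(H) = 1.103, z(FA) = -0.399
c = −½·(z(H) + z(FA)) = -0.352
c < 0 → liberal criterion (biased toward responding “yes”).

liberal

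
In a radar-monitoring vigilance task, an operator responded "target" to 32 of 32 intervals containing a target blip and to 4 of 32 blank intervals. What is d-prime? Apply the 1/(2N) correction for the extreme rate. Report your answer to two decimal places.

d-prime = 3.30

The hit rate is 32/32 = 1, so apply the 1/(2N) correction: H → 1 − 1/(2·32) = 0.98438.
z(H) = z(0.98438) = 2.154
z(FA) = z(0.12500) = -1.150
d' = 2.154 − (-1.150) = 3.304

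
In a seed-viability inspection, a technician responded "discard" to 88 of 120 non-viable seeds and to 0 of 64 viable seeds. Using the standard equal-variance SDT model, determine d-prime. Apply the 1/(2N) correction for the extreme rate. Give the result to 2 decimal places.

d-prime = 3.04

The false-alarm rate is 0/64 = 0, so apply the 1/(2N) correction: FA → 1/(2·64) = 0.00781.
z(H) = z(0.73333) = 0.623
z(FA) = z(0.00781) = -2.418
d' = 0.623 − (-2.418) = 3.041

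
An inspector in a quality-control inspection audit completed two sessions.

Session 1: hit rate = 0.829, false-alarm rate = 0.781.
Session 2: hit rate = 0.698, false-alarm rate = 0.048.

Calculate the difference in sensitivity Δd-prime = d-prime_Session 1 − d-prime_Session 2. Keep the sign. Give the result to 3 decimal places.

Δd-prime = -2.009

Session 1: z(0.829) = 0.9502, z(0.781) = 0.7756, d' = 0.1746
Session 2: z(0.698) = 0.5187, z(0.048) = -1.6646, d' = 2.1833
Δd' = d'_Session 1 − d'_Session 2 = 0.1746 − 2.1833 = -2.0087
Session 2 has the higher sensitivity.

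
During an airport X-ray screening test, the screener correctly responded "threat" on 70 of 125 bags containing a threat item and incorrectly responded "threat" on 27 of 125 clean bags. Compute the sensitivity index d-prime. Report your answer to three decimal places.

d-prime = 0.937

H = 70/125 = 0.5600
FA = 27/125 = 0.2160
z(H) = 0.1510
z(FA) = -0.7858
d' = z(H) − z(FA) = 0.1510 − (-0.7858) = 0.9368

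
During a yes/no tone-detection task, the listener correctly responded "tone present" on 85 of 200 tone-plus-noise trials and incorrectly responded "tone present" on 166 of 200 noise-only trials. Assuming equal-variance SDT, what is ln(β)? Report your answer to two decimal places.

H = 85/200 = 0.4250
FA = 166/200 = 0.8300
Φ⁻¹(H) = -0.189
Φ⁻¹(FA) = 0.954
ln β = −½·[z(H)² − z(FA)²] = −0.5 × (0.036 − 0.910) = 0.437

ln β = 0.44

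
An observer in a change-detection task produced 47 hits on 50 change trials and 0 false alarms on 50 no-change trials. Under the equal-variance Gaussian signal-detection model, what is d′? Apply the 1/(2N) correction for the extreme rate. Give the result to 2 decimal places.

d′ = 3.88

The false-alarm rate is 0/50 = 0, so apply the 1/(2N) correction: FA → 1/(2·50) = 0.01000.
z(H) = z(0.94000) = 1.555
z(FA) = z(0.01000) = -2.326
d' = 1.555 − (-2.326) = 3.881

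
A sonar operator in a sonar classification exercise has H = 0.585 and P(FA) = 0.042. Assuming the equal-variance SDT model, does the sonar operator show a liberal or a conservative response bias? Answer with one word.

conservative

z(H) = 0.215, z(FA) = -1.728
c = −½·(z(H) + z(FA)) = 0.7565
c > 0 → conservative criterion (biased toward responding “no”).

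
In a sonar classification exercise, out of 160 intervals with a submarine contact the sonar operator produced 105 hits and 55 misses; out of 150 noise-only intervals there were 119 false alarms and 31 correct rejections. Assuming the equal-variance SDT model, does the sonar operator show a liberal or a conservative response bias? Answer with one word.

liberal

z(H) = 0.402, z(FA) = 0.818
c = −½·(z(H) + z(FA)) = -0.610
c < 0 → liberal criterion (biased toward responding “yes”).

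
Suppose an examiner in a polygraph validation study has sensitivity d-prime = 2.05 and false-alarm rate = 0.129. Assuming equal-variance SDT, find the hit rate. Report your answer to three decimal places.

hit rate = 0.821

z(false-alarm rate) = z(0.129) = -1.1311
z(H) = z(FA) + d' = -1.1311 + 2.05 = 0.9189
hit rate = Φ(0.9189) = 0.8209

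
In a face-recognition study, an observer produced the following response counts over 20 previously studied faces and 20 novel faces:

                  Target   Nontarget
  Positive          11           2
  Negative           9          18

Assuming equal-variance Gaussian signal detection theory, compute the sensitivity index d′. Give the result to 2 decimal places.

H = 11/20 = 0.5500
FA = 2/20 = 0.1000
Φ⁻¹(H) = Φ⁻¹(0.5500) = 0.126
Φ⁻¹(FA) = Φ⁻¹(0.1000) = -1.282
d' = z(H) − z(FA) = 0.126 − (-1.282) = 1.408

d′ = 1.41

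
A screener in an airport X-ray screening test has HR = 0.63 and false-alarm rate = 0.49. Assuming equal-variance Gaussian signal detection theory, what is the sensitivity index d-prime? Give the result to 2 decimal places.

z(H) = z(0.63) = 0.332
z(FA) = z(0.49) = -0.025
d' = z(H) − z(FA) = 0.332 − (-0.025) = 0.357

d-prime = 0.36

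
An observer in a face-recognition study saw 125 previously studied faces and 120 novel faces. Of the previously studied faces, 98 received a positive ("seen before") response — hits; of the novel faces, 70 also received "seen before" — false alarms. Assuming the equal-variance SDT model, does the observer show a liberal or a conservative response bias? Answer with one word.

z(H) = 0.786, z(FA) = 0.210
c = −½·(z(H) + z(FA)) = -0.498
c < 0 → liberal criterion (biased toward responding “yes”).

liberal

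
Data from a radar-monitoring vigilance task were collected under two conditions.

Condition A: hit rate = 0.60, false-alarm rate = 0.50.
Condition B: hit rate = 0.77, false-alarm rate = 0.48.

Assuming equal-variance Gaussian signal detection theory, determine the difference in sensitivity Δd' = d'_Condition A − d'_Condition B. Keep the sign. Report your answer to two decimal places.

Condition A: z(0.60) = 0.253, z(0.50) = 0.000, d' = 0.253
Condition B: z(0.77) = 0.739, z(0.48) = -0.050, d' = 0.789
Δd' = d'_Condition A − d'_Condition B = 0.253 − 0.789 = -0.536
Condition B has the higher sensitivity.

Δd' = -0.54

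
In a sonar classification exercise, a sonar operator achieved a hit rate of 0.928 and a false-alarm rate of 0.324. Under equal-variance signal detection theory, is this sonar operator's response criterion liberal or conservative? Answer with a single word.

liberal

z(H) = 1.461, z(FA) = -0.457
c = −½·(z(H) + z(FA)) = -0.502
c < 0 → liberal criterion (biased toward responding “yes”).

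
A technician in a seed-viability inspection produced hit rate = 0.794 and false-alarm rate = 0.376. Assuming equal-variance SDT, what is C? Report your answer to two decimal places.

C = -0.25

Φ⁻¹(H) = Φ⁻¹(0.794) = 0.820
Φ⁻¹(FA) = Φ⁻¹(0.376) = -0.316
c = −½·[z(H) + z(FA)] = −0.5 × (0.820 + (-0.316)) = -0.252
c < 0: the technician has a liberal response bias.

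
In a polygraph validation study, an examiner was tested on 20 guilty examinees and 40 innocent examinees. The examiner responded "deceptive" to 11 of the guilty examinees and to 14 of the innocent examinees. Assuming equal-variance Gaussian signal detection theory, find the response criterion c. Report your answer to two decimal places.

c = 0.13

H = 11/20 = 0.5500
FA = 14/40 = 0.3500
z(0.5500) = 0.1257, z(0.3500) = -0.3853
c = −½·[z(H) + z(FA)] = −0.5 × (0.1257 + (-0.3853)) = 0.1298
c > 0: the examiner has a conservative response bias.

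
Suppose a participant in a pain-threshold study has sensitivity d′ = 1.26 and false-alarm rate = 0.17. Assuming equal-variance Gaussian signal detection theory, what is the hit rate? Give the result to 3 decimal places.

z(false-alarm rate) = z(0.17) = -0.9542
z(H) = z(FA) + d' = -0.9542 + 1.26 = 0.3058
hit rate = Φ(0.3058) = 0.6201

hit rate = 0.620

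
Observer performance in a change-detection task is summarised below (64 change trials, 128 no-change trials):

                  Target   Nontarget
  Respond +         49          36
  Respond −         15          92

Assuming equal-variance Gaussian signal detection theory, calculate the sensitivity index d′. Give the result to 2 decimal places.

d′ = 1.30

H = 49/64 = 0.7656
FA = 36/128 = 0.2812
Φ⁻¹(H) = 0.724
Φ⁻¹(FA) = -0.579
d' = z(H) − z(FA) = 0.724 − (-0.579) = 1.303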